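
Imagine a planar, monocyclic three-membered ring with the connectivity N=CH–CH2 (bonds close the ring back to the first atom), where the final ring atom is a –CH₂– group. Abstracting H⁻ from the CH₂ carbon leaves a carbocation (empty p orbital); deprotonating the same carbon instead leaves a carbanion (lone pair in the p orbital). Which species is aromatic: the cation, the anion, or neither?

In both ions every ring atom is sp² and contributes a p orbital, so both rings are fully conjugated.
Cation: 1 × 2 + 0 = 2 π electrons → 4(0)+2, aromatic.
Anion: 1 × 2 + 2 = 4 π electrons → 4(1), antiaromatic.

The cation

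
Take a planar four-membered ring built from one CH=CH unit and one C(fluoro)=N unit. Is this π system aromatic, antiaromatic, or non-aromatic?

All ring atoms are sp² and supply a p orbital to the ring (each doubly-bonded ring atom is sp² with one p-orbital electron; each sp² =N– keeps its lone pair in-plane and puts one electron into the π system); the conjugation is uninterrupted.
Adding the contributions, 2 × 2 = 4 from the 2 double-bond units.
4 is a 4n count (n = 1), so the planar conjugated ring is antiaromatic.

Antiaromatic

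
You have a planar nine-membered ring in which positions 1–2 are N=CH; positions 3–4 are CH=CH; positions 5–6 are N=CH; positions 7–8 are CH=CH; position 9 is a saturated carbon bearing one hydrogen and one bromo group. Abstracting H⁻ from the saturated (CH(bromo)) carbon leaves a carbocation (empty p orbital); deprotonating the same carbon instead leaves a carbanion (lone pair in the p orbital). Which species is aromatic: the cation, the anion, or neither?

The anion

In both ions every ring atom is sp² and contributes a p orbital, so both rings are fully conjugated.
Cation: 4 × 2 + 0 = 8 π electrons → 4(2), antiaromatic.
Anion: 4 × 2 + 2 = 10 π electrons → 4(2)+2, aromatic.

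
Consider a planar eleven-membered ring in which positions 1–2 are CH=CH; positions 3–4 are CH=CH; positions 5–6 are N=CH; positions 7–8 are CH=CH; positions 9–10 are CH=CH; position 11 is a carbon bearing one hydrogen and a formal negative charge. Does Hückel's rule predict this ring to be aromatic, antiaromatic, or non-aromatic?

Antiaromatic

All ring atoms are sp² and supply a p orbital to the ring (every atom in a ring double bond is sp² and brings one electron to the p orbital; the doubly-bonded nitrogens are pyridine-type — their lone pairs lie in the ring plane, leaving one electron in the p orbital; the carbanion's lone pair occupies the p orbital); the conjugation is uninterrupted.
Adding the contributions, 5 × 2 = 10 from the double-bond units + 2 from the CH(-) atom = 12.
With 12 = 4·3 π electrons, Hückel's rule classifies the planar ring as antiaromatic.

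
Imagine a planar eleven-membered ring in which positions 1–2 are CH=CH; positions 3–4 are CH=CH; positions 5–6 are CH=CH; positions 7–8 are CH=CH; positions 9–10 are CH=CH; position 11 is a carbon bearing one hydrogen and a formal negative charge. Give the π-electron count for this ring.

12

All ring atoms are sp² and supply a p orbital to the ring (the double-bond atoms are sp², each contributing one p electron; the carbanion's lone pair occupies the p orbital); the conjugation is uninterrupted.
Tallying contributions gives 5 × 2 = 10 from the double-bond units + 2 from the CH(-) atom = 12.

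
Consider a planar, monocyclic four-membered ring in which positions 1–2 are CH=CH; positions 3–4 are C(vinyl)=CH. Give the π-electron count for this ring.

4

The p orbitals form a continuous loop: the double-bond atoms are sp², each contributing one p electron. The ring is fully conjugated.
π-electron count: 2 × 2 = 4 from the 2 double-bond units.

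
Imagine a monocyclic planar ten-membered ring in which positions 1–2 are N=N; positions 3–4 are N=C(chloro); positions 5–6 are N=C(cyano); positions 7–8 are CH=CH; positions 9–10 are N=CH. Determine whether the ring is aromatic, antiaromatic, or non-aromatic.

Aromatic

Check conjugation: the double-bond atoms are sp², each contributing one p electron; each =N– nitrogen is pyridine-type (lone pair in the sp² plane, one electron in the p orbital) — every position has a p orbital, so the cyclic π system is continuous.
Counting π electrons: 5 × 2 = 10 from the 5 double-bond units.
Since 10 = 4·2 + 2, the ring meets the 4n+2 criterion.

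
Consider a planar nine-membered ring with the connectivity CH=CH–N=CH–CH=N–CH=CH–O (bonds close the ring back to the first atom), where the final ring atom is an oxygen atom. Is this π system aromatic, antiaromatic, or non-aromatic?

Aromatic

Check conjugation: every atom in a ring double bond is sp² and brings one electron to the p orbital; the doubly-bonded nitrogens are pyridine-type — their lone pairs lie in the ring plane, leaving one electron in the p orbital; the oxygen donates one lone pair from its p orbital — every position has a p orbital, so the cyclic π system is continuous.
Adding the contributions, 4 × 2 = 8 from the double-bond units + 2 from the O atom = 10.
That gives a 4n+2 count (10, n = 2).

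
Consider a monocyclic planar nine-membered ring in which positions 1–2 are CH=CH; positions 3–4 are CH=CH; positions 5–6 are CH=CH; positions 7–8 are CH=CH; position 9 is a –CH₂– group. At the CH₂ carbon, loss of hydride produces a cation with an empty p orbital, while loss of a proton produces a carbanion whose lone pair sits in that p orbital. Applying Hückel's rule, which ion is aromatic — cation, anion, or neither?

The anion

In both ions every ring atom is sp² and contributes a p orbital, so both rings are fully conjugated.
Cation: 4 × 2 + 0 = 8 π electrons → 4(2), antiaromatic.
Anion: 4 × 2 + 2 = 10 π electrons → 4(2)+2, aromatic.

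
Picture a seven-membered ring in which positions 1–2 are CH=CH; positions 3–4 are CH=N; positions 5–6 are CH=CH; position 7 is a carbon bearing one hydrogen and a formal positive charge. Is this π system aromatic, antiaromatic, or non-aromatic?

The p orbitals form a continuous loop: the double-bond atoms are sp², each contributing one p electron; each =N– nitrogen is pyridine-type (lone pair in the sp² plane, one electron in the p orbital); the carbocation has an empty p orbital. The ring is fully conjugated.
Tallying contributions gives 3 × 2 = 6 from the double-bond units + 0 from the CH(+) atom = 6.
Since 6 = 4·1 + 2, the ring meets the 4n+2 criterion.

Aromatic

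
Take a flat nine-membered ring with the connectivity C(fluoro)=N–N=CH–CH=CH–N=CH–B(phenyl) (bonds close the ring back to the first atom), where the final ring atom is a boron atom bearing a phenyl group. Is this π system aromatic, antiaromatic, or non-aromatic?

Every ring atom contributes a p orbital perpendicular to the ring (every atom in a ring double bond is sp² and brings one electron to the p orbital; the doubly-bonded nitrogens are pyridine-type — their lone pairs lie in the ring plane, leaving one electron in the p orbital; the boron has an empty p orbital), so the π system is cyclic and fully conjugated.
Adding the contributions, 4 × 2 = 8 from the double-bond units + 0 from the B(phenyl) atom = 8.
With 8 = 4·2 π electrons, Hückel's rule classifies the planar ring as antiaromatic.

Antiaromatic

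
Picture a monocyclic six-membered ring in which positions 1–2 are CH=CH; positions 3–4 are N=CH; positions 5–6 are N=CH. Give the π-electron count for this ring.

6

Check conjugation: every atom in a ring double bond is sp² and brings one electron to the p orbital; each sp² =N– keeps its lone pair in-plane and puts one electron into the π system — every position has a p orbital, so the cyclic π system is continuous.
π-electron count: 3 × 2 = 6 from the 3 double-bond units.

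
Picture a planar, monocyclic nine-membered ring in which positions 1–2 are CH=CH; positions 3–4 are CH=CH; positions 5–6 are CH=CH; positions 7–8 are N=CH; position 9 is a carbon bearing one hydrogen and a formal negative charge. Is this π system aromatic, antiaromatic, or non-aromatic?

Aromatic

Check conjugation: each doubly-bonded ring atom is sp² with one p-orbital electron; the doubly-bonded nitrogens are pyridine-type — their lone pairs lie in the ring plane, leaving one electron in the p orbital; the carbanion's lone pair occupies the p orbital — every position has a p orbital, so the cyclic π system is continuous.
Tallying contributions gives 4 × 2 = 8 from the double-bond units + 2 from the CH(-) atom = 10.
That gives a 4n+2 count (10, n = 2).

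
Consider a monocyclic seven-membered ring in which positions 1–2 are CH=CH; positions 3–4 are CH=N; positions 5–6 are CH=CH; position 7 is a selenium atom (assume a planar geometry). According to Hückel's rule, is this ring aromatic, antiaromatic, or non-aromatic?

Antiaromatic

Every ring atom contributes a p orbital perpendicular to the ring (each doubly-bonded ring atom is sp² with one p-orbital electron; the doubly-bonded nitrogens are pyridine-type — their lone pairs lie in the ring plane, leaving one electron in the p orbital; the selenium donates one lone pair from its p orbital), so the π system is cyclic and fully conjugated.
Counting π electrons: 3 × 2 = 6 from the double-bond units + 2 from the Se atom = 8.
With 8 = 4·2 π electrons, Hückel's rule classifies the planar ring as antiaromatic.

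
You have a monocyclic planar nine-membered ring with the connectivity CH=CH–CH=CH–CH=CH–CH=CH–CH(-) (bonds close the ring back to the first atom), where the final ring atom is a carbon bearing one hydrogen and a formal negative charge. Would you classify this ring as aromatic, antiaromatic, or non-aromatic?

Aromatic

Every ring atom contributes a p orbital perpendicular to the ring (the double-bond atoms are sp², each contributing one p electron; the carbanion's lone pair occupies the p orbital), so the π system is cyclic and fully conjugated.
π-electron count: 4 × 2 = 8 from the double-bond units + 2 from the CH(-) atom = 10.
With 10 π electrons (n = 2), the Hückel 4n+2 condition holds.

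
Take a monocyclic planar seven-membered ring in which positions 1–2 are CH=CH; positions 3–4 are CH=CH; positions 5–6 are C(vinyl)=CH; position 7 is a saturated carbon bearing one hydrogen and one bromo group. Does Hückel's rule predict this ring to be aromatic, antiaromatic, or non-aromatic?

The CH(bromo) carbon is saturated: that saturated carbon is sp³ and has no p orbital in the ring π system. Conjugation is not continuous around the ring.
Broken conjugation rules out both aromaticity and antiaromaticity.

Non-aromatic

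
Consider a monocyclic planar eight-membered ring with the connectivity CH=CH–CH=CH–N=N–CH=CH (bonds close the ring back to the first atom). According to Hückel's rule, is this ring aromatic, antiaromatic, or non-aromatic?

Antiaromatic

Check conjugation: each doubly-bonded ring atom is sp² with one p-orbital electron; each sp² =N– keeps its lone pair in-plane and puts one electron into the π system — every position has a p orbital, so the cyclic π system is continuous.
Adding the contributions, 4 × 2 = 8 from the 4 double-bond units.
A 4n π count (8, n = 2) in a planar conjugated ring means antiaromatic.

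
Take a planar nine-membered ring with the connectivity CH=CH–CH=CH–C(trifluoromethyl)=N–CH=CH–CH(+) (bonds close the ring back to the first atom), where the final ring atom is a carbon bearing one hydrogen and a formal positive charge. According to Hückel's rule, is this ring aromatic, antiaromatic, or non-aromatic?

All ring atoms are sp² and supply a p orbital to the ring (every atom in a ring double bond is sp² and brings one electron to the p orbital; each =N– nitrogen is pyridine-type (lone pair in the sp² plane, one electron in the p orbital); the carbocation has an empty p orbital); the conjugation is uninterrupted.
Tallying contributions gives 4 × 2 = 8 from the double-bond units + 0 from the CH(+) atom = 8.
With 8 = 4·2 π electrons, Hückel's rule classifies the planar ring as antiaromatic.

Antiaromatic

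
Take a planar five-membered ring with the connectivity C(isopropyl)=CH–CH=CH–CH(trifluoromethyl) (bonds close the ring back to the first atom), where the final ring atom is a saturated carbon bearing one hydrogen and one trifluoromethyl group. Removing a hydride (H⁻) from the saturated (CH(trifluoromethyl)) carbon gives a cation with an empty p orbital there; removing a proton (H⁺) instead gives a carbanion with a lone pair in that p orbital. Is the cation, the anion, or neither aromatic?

The anion

In both ions every ring atom is sp² and contributes a p orbital, so both rings are fully conjugated.
Cation: 2 × 2 + 0 = 4 π electrons → 4(1), antiaromatic.
Anion: 2 × 2 + 2 = 6 π electrons → 4(1)+2, aromatic.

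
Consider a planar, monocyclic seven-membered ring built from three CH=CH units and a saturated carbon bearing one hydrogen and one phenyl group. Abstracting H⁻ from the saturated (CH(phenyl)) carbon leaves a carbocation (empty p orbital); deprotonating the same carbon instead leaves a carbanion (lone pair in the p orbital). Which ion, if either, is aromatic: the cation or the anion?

In either ion the ring is fully conjugated: every atom, including the new sp² carbon, supplies a p orbital.
Cation: 3 × 2 + 0 = 6 π electrons → 4(1)+2, aromatic.
Anion: 3 × 2 + 2 = 8 π electrons → 4(2), antiaromatic.

The cation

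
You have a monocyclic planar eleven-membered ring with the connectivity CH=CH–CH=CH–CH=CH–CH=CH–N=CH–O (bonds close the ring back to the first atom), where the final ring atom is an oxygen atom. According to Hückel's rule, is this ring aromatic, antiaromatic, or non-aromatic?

Antiaromatic

Every ring atom contributes a p orbital perpendicular to the ring (the double-bond atoms are sp², each contributing one p electron; the doubly-bonded nitrogens are pyridine-type — their lone pairs lie in the ring plane, leaving one electron in the p orbital; the oxygen donates one lone pair from its p orbital), so the π system is cyclic and fully conjugated.
π-electron count: 5 × 2 = 10 from the double-bond units + 2 from the O atom = 12.
With 12 = 4·3 π electrons, Hückel's rule classifies the planar ring as antiaromatic.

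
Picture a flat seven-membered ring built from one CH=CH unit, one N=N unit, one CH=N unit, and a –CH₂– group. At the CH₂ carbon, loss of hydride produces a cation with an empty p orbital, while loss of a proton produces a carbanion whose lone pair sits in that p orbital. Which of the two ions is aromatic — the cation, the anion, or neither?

Once that carbon is sp², every ring atom has a p orbital and both ions are fully conjugated.
Cation: 3 × 2 + 0 = 6 π electrons → 4(1)+2, aromatic.
Anion: 3 × 2 + 2 = 8 π electrons → 4(2), antiaromatic.

The cation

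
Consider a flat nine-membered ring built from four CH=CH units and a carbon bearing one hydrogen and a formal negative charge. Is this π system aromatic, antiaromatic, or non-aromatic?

Aromatic

Check conjugation: the double-bond atoms are sp², each contributing one p electron; the carbanion's lone pair occupies the p orbital — every position has a p orbital, so the cyclic π system is continuous.
π-electron count: 4 × 2 = 8 from the double-bond units + 2 from the CH(-) atom = 10.
With 10 π electrons (n = 2), the Hückel 4n+2 condition holds.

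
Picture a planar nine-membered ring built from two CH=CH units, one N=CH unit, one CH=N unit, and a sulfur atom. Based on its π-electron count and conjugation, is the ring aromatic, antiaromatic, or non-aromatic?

Aromatic

Every ring atom contributes a p orbital perpendicular to the ring (every atom in a ring double bond is sp² and brings one electron to the p orbital; each sp² =N– keeps its lone pair in-plane and puts one electron into the π system; the sulfur donates one lone pair from its p orbital), so the π system is cyclic and fully conjugated.
Tallying contributions gives 4 × 2 = 8 from the double-bond units + 2 from the S atom = 10.
With 10 π electrons (n = 2), the Hückel 4n+2 condition holds.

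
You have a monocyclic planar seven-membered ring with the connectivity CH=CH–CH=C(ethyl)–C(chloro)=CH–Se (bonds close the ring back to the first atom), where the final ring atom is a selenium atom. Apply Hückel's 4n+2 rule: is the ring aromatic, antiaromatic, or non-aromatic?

Antiaromatic

The p orbitals form a continuous loop: each doubly-bonded ring atom is sp² with one p-orbital electron; the selenium donates one lone pair from its p orbital. The ring is fully conjugated.
Counting π electrons: 3 × 2 = 6 from the double-bond units + 2 from the Se atom = 8.
With 8 = 4·2 π electrons, Hückel's rule classifies the planar ring as antiaromatic.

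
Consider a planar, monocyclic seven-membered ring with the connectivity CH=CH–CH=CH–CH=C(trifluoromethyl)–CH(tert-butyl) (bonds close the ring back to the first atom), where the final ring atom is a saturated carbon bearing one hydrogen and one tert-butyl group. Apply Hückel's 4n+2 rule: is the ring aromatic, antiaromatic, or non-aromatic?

The CH(tert-butyl) position has four σ bonds — that saturated carbon is sp³ and has no p orbital in the ring π system — so the cyclic conjugation is interrupted.
Without a continuous loop of overlapping p orbitals the Hückel electron count never comes into play.

Non-aromatic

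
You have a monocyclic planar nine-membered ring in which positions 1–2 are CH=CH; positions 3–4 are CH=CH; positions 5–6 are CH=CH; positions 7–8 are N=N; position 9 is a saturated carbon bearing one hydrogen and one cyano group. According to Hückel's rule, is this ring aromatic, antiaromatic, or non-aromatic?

The CH(cyano) position has four σ bonds — that saturated carbon is sp³ and has no p orbital in the ring π system — so the cyclic conjugation is interrupted.
Without a continuous loop of overlapping p orbitals the Hückel electron count never comes into play.

Non-aromatic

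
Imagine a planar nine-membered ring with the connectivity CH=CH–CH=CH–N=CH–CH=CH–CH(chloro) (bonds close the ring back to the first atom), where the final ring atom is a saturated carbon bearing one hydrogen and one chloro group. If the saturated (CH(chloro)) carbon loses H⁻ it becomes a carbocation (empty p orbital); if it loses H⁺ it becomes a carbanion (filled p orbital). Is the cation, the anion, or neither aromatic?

The anion

Both ions have a continuous loop of p orbitals — each ring atom is sp².
Cation: 4 × 2 + 0 = 8 π electrons → 4(2), antiaromatic.
Anion: 4 × 2 + 2 = 10 π electrons → 4(2)+2, aromatic.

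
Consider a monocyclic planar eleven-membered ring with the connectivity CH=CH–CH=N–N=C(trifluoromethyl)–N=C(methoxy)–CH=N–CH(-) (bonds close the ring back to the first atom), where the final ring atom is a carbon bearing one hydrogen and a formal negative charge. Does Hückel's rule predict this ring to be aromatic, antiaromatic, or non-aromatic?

The p orbitals form a continuous loop: each doubly-bonded ring atom is sp² with one p-orbital electron; each sp² =N– keeps its lone pair in-plane and puts one electron into the π system; the carbanion's lone pair occupies the p orbital. The ring is fully conjugated.
Adding the contributions, 5 × 2 = 10 from the double-bond units + 2 from the CH(-) atom = 12.
A 4n π count (12, n = 3) in a planar conjugated ring means antiaromatic.

Antiaromatic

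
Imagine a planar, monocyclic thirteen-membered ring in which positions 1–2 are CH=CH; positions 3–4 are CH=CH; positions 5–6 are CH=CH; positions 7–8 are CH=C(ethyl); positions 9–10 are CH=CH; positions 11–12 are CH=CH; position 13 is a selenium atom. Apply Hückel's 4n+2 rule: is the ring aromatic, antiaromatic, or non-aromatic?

Aromatic

Check conjugation: every atom in a ring double bond is sp² and brings one electron to the p orbital; the selenium donates one lone pair from its p orbital — every position has a p orbital, so the cyclic π system is continuous.
Counting π electrons: 6 × 2 = 12 from the double-bond units + 2 from the Se atom = 14.
With 14 π electrons (n = 3), the Hückel 4n+2 condition holds.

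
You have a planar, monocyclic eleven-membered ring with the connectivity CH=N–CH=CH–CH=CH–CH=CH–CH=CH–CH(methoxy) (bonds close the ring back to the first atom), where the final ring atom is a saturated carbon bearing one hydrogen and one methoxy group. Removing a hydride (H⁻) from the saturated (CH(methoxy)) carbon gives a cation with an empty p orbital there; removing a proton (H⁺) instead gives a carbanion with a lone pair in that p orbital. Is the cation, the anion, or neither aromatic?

In either ion the ring is fully conjugated: every atom, including the new sp² carbon, supplies a p orbital.
Cation: 5 × 2 + 0 = 10 π electrons → 4(2)+2, aromatic.
Anion: 5 × 2 + 2 = 12 π electrons → 4(3), antiaromatic.

The cation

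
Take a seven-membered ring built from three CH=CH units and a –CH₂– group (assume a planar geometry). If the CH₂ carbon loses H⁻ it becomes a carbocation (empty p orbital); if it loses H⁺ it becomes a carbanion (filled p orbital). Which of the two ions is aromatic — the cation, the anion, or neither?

In both ions every ring atom is sp² and contributes a p orbital, so both rings are fully conjugated.
Cation: 3 × 2 + 0 = 6 π electrons → 4(1)+2, aromatic.
Anion: 3 × 2 + 2 = 8 π electrons → 4(2), antiaromatic.

The cation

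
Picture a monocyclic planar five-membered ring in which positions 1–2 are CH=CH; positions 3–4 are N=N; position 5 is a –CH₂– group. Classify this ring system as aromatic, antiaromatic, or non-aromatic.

At the CH2 position, the tetrahedral CH₂ carbon is sp³ and has no p orbital in the ring π system; the ring's p-orbital overlap is broken there.
A ring that is not fully conjugated cannot be aromatic or antiaromatic regardless of its π-electron count.

Non-aromatic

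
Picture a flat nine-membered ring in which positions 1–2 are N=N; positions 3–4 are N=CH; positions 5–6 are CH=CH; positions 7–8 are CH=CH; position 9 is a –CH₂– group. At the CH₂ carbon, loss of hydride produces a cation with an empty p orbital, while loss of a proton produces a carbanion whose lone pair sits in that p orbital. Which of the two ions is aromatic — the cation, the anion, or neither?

In either ion the ring is fully conjugated: every atom, including the new sp² carbon, supplies a p orbital.
Cation: 4 × 2 + 0 = 8 π electrons → 4(2), antiaromatic.
Anion: 4 × 2 + 2 = 10 π electrons → 4(2)+2, aromatic.

The anion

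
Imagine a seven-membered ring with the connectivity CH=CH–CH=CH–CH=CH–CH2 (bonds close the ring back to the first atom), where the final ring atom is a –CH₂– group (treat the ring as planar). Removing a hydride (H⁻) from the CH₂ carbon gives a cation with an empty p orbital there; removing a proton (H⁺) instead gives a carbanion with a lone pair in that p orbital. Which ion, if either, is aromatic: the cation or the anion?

Once that carbon is sp², every ring atom has a p orbital and both ions are fully conjugated.
Cation: 3 × 2 + 0 = 6 π electrons → 4(1)+2, aromatic.
Anion: 3 × 2 + 2 = 8 π electrons → 4(2), antiaromatic.

The cation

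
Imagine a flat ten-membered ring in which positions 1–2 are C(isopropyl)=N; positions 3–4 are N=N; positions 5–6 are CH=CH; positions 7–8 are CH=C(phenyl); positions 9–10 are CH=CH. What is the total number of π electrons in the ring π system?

Every ring atom contributes a p orbital perpendicular to the ring (each doubly-bonded ring atom is sp² with one p-orbital electron; each =N– nitrogen is pyridine-type (lone pair in the sp² plane, one electron in the p orbital)), so the π system is cyclic and fully conjugated.
π-electron count: 5 × 2 = 10 from the 5 double-bond units.

10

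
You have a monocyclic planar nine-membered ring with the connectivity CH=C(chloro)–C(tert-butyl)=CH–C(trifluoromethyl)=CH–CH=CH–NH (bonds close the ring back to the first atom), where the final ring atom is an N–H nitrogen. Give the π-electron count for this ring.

10

All ring atoms are sp² and supply a p orbital to the ring (every atom in a ring double bond is sp² and brings one electron to the p orbital; the pyrrole-type nitrogen donates its lone pair from the p orbital); the conjugation is uninterrupted.
Tallying contributions gives 4 × 2 = 8 from the double-bond units + 2 from the NH atom = 10.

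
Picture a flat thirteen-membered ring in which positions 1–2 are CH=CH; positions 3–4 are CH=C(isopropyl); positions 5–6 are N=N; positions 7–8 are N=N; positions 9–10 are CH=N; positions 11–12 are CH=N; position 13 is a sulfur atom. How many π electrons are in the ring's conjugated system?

14

Every ring atom contributes a p orbital perpendicular to the ring (every atom in a ring double bond is sp² and brings one electron to the p orbital; each =N– nitrogen is pyridine-type (lone pair in the sp² plane, one electron in the p orbital); the sulfur donates one lone pair from its p orbital), so the π system is cyclic and fully conjugated.
Tallying contributions gives 6 × 2 = 12 from the double-bond units + 2 from the S atom = 14.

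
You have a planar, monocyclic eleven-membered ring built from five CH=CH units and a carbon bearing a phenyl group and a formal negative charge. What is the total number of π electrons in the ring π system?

Check conjugation: every atom in a ring double bond is sp² and brings one electron to the p orbital; the carbanion's lone pair occupies the p orbital — every position has a p orbital, so the cyclic π system is continuous.
Tallying contributions gives 5 × 2 = 10 from the double-bond units + 2 from the C(phenyl)(-) atom = 12.

12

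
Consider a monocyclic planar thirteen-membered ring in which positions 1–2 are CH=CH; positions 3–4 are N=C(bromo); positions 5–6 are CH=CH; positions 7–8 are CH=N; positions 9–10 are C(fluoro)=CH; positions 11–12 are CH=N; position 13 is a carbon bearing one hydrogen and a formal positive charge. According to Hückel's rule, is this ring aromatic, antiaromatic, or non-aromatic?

Antiaromatic

Every ring atom contributes a p orbital perpendicular to the ring (every atom in a ring double bond is sp² and brings one electron to the p orbital; each sp² =N– keeps its lone pair in-plane and puts one electron into the π system; the carbocation has an empty p orbital), so the π system is cyclic and fully conjugated.
Counting π electrons: 6 × 2 = 12 from the double-bond units + 0 from the CH(+) atom = 12.
12 = 4(3); a planar, fully conjugated 4n system is antiaromatic.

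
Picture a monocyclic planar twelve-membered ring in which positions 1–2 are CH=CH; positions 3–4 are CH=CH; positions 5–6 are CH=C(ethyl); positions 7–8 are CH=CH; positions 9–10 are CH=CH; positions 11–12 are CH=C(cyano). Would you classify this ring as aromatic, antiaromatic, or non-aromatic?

Antiaromatic

Every ring atom contributes a p orbital perpendicular to the ring (each doubly-bonded ring atom is sp² with one p-orbital electron), so the π system is cyclic and fully conjugated.
Tallying contributions gives 6 × 2 = 12 from the 6 double-bond units.
12 is a 4n count (n = 3), so the planar conjugated ring is antiaromatic.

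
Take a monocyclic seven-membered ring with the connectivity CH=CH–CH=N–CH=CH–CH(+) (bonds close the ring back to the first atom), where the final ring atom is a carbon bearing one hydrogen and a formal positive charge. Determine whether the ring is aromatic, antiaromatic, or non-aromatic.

All ring atoms are sp² and supply a p orbital to the ring (each doubly-bonded ring atom is sp² with one p-orbital electron; each sp² =N– keeps its lone pair in-plane and puts one electron into the π system; the carbocation has an empty p orbital); the conjugation is uninterrupted.
π-electron count: 3 × 2 = 6 from the double-bond units + 0 from the CH(+) atom = 6.
With 6 π electrons (n = 1), the Hückel 4n+2 condition holds.

Aromatic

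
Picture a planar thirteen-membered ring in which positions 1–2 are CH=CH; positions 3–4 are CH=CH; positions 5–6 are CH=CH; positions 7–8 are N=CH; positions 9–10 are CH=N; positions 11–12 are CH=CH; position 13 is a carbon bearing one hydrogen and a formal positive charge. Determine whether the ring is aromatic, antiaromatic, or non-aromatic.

The p orbitals form a continuous loop: each doubly-bonded ring atom is sp² with one p-orbital electron; each =N– nitrogen is pyridine-type (lone pair in the sp² plane, one electron in the p orbital); the carbocation has an empty p orbital. The ring is fully conjugated.
Adding the contributions, 6 × 2 = 12 from the double-bond units + 0 from the CH(+) atom = 12.
12 = 4(3); a planar, fully conjugated 4n system is antiaromatic.

Antiaromatic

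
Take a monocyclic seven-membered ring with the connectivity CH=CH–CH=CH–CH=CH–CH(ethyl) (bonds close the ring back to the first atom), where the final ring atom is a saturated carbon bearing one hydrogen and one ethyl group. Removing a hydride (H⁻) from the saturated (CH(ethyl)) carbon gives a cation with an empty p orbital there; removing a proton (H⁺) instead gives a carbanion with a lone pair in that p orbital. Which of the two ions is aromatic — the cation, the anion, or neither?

The cation

In both ions every ring atom is sp² and contributes a p orbital, so both rings are fully conjugated.
Cation: 3 × 2 + 0 = 6 π electrons → 4(1)+2, aromatic.
Anion: 3 × 2 + 2 = 8 π electrons → 4(2), antiaromatic.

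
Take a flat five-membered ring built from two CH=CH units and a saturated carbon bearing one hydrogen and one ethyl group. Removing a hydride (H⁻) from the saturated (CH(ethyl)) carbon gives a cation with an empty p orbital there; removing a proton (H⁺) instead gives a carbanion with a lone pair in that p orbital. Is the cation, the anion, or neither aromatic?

In either ion the ring is fully conjugated: every atom, including the new sp² carbon, supplies a p orbital.
Cation: 2 × 2 + 0 = 4 π electrons → 4(1), antiaromatic.
Anion: 2 × 2 + 2 = 6 π electrons → 4(1)+2, aromatic.

The anion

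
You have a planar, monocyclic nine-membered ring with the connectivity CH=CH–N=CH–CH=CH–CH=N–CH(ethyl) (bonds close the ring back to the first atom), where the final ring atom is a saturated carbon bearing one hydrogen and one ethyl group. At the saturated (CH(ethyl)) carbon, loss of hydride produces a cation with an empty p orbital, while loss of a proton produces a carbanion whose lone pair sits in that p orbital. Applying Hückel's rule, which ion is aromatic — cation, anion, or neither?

The anion

In both ions every ring atom is sp² and contributes a p orbital, so both rings are fully conjugated.
Cation: 4 × 2 + 0 = 8 π electrons → 4(2), antiaromatic.
Anion: 4 × 2 + 2 = 10 π electrons → 4(2)+2, aromatic.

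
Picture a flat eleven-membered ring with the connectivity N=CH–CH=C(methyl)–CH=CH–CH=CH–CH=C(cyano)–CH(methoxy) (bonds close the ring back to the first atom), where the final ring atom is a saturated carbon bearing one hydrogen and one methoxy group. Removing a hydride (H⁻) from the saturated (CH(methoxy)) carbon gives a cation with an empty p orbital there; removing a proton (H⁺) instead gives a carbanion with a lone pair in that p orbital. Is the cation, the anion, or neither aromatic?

The cation

Both ions have a continuous loop of p orbitals — each ring atom is sp².
Cation: 5 × 2 + 0 = 10 π electrons → 4(2)+2, aromatic.
Anion: 5 × 2 + 2 = 12 π electrons → 4(3), antiaromatic.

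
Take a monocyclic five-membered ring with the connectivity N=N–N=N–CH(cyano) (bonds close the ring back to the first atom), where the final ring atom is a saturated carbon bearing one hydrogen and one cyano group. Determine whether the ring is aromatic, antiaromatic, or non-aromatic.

Because that saturated carbon is sp³ and has no p orbital in the ring π system at the CH(cyano) position, the π system cannot extend all the way around the ring.
Broken conjugation rules out both aromaticity and antiaromaticity.

Non-aromatic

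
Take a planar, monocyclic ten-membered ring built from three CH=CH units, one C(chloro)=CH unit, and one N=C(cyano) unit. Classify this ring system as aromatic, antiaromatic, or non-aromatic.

All ring atoms are sp² and supply a p orbital to the ring (every atom in a ring double bond is sp² and brings one electron to the p orbital; each sp² =N– keeps its lone pair in-plane and puts one electron into the π system); the conjugation is uninterrupted.
Counting π electrons: 5 × 2 = 10 from the 5 double-bond units.
Since 10 = 4·2 + 2, the ring meets the 4n+2 criterion.

Aromatic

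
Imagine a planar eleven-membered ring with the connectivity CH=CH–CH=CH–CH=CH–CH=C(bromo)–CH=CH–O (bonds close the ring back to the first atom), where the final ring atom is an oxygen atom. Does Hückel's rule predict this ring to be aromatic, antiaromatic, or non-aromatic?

Antiaromatic

Every ring atom contributes a p orbital perpendicular to the ring (every atom in a ring double bond is sp² and brings one electron to the p orbital; the oxygen donates one lone pair from its p orbital), so the π system is cyclic and fully conjugated.
π-electron count: 5 × 2 = 10 from the double-bond units + 2 from the O atom = 12.
With 12 = 4·3 π electrons, Hückel's rule classifies the planar ring as antiaromatic.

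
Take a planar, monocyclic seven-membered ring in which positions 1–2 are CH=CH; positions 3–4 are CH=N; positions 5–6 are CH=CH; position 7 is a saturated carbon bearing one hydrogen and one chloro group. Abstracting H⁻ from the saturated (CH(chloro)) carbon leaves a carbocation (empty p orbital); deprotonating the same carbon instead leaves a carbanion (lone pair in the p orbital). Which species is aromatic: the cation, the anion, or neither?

In both ions every ring atom is sp² and contributes a p orbital, so both rings are fully conjugated.
Cation: 3 × 2 + 0 = 6 π electrons → 4(1)+2, aromatic.
Anion: 3 × 2 + 2 = 8 π electrons → 4(2), antiaromatic.

The cation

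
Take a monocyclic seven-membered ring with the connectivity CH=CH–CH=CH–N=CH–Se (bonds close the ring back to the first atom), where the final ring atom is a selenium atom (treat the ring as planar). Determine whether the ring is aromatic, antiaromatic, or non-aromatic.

Antiaromatic

Every ring atom contributes a p orbital perpendicular to the ring (every atom in a ring double bond is sp² and brings one electron to the p orbital; each =N– nitrogen is pyridine-type (lone pair in the sp² plane, one electron in the p orbital); the selenium donates one lone pair from its p orbital), so the π system is cyclic and fully conjugated.
Adding the contributions, 3 × 2 = 6 from the double-bond units + 2 from the Se atom = 8.
With 8 = 4·2 π electrons, Hückel's rule classifies the planar ring as antiaromatic.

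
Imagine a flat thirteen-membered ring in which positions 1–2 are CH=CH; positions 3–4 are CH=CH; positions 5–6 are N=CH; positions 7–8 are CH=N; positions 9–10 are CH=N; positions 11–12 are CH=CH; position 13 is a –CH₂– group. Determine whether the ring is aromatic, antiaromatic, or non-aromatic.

At the CH2 position, the tetrahedral CH₂ carbon is sp³ and has no p orbital in the ring π system; the ring's p-orbital overlap is broken there.
Without a continuous loop of overlapping p orbitals the Hückel electron count never comes into play.

Non-aromatic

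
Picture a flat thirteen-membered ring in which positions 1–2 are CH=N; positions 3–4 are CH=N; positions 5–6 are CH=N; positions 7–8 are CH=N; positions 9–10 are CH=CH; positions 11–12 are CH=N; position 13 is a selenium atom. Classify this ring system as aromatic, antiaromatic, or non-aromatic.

Every ring atom contributes a p orbital perpendicular to the ring (each doubly-bonded ring atom is sp² with one p-orbital electron; each =N– nitrogen is pyridine-type (lone pair in the sp² plane, one electron in the p orbital); the selenium donates one lone pair from its p orbital), so the π system is cyclic and fully conjugated.
π-electron count: 6 × 2 = 12 from the double-bond units + 2 from the Se atom = 14.
With 14 π electrons (n = 3), the Hückel 4n+2 condition holds.

Aromatic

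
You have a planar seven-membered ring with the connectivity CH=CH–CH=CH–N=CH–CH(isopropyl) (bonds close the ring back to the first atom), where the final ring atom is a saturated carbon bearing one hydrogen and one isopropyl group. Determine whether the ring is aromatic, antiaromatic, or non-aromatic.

Non-aromatic

The CH(isopropyl) position has four σ bonds — that saturated carbon is sp³ and has no p orbital in the ring π system — so the cyclic conjugation is interrupted.
A ring that is not fully conjugated cannot be aromatic or antiaromatic regardless of its π-electron count.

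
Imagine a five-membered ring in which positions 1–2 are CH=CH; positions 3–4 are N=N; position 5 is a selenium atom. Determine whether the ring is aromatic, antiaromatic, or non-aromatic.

Check conjugation: every atom in a ring double bond is sp² and brings one electron to the p orbital; the doubly-bonded nitrogens are pyridine-type — their lone pairs lie in the ring plane, leaving one electron in the p orbital; the selenium donates one lone pair from its p orbital — every position has a p orbital, so the cyclic π system is continuous.
Counting π electrons: 2 × 2 = 4 from the double-bond units + 2 from the Se atom = 6.
That gives a 4n+2 count (6, n = 1).

Aromatic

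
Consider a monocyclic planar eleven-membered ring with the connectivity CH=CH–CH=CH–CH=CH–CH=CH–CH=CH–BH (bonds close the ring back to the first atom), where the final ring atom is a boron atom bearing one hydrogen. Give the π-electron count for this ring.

Check conjugation: every atom in a ring double bond is sp² and brings one electron to the p orbital; the boron has an empty p orbital — every position has a p orbital, so the cyclic π system is continuous.
π-electron count: 5 × 2 = 10 from the double-bond units + 0 from the BH atom = 10.

10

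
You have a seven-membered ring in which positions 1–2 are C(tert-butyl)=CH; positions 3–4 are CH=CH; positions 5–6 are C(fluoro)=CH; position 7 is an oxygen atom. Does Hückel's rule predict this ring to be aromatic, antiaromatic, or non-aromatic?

Antiaromatic

Every ring atom contributes a p orbital perpendicular to the ring (the double-bond atoms are sp², each contributing one p electron; the oxygen donates one lone pair from its p orbital), so the π system is cyclic and fully conjugated.
Adding the contributions, 3 × 2 = 6 from the double-bond units + 2 from the O atom = 8.
With 8 = 4·2 π electrons, Hückel's rule classifies the planar ring as antiaromatic.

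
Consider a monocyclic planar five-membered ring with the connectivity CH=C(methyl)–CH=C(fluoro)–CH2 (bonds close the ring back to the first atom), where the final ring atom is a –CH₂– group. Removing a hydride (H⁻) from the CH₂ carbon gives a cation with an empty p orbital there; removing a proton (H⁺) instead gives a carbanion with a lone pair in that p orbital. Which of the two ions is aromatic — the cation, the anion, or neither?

Once that carbon is sp², every ring atom has a p orbital and both ions are fully conjugated.
Cation: 2 × 2 + 0 = 4 π electrons → 4(1), antiaromatic.
Anion: 2 × 2 + 2 = 6 π electrons → 4(1)+2, aromatic.

The anion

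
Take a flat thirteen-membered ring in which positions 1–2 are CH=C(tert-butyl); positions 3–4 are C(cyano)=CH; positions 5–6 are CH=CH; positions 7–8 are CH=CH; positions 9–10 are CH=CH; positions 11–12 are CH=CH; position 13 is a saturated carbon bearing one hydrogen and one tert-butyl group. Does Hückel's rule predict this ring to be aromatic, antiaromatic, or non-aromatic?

Non-aromatic

Because that saturated carbon is sp³ and has no p orbital in the ring π system at the CH(tert-butyl) position, the π system cannot extend all the way around the ring.
Without a continuous loop of overlapping p orbitals the Hückel electron count never comes into play.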